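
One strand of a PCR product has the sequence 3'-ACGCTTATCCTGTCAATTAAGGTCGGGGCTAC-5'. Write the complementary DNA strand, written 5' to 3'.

5'-TGCGAATAGGACAGTTAATTCCAGCCCCGATG-3'

The strand is given 3'→5', so its complement runs 5'→3' in the same left-to-right order: pair each base A↔T, G↔C.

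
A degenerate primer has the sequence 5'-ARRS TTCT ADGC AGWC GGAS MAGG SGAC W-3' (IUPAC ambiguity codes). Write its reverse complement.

5'-WGTCSCCTKSTCCGWCTGCHTAGAASYYT-3'

Standard pairs A↔T, G↔C; ambiguity codes pair R↔Y, M↔K, W↔W, S↔S, D↔H. Complement (TYYSAAGATHCGTCWGCCTSKTCCSCTGW), then reverse for 5'→3'.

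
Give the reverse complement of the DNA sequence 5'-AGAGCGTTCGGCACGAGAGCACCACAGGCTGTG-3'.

5'-CACAGCCTGTGGTGCTCTCGTGCCGAACGCTCT-3'

Complement each base (A↔T, G↔C): TCTCGCAAGCCGTGCTCTCGTGGTGTCCGACAC. Then reverse.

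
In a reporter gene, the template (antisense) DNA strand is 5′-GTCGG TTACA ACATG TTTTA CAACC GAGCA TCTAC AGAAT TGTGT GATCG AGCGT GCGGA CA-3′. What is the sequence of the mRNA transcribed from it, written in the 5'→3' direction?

5′-UGUCCGCACGCUCGAUCACACAAUUCUGUAGAUGCUCGGUUGUAAAACAUGUUGUAACCGAC-3′

The mRNA has the sequence of the coding strand (reverse complement of the template) with T→U. Reverse complement of GTCGGTTACAACATGTTTTACAACCGAGCATCTACAGAATTGTGTGATCGAGCGTGCGGACA is TGTCCGCACGCTCGATCACACAATTCTGTAGATGCTCGGTTGTAAAACATGTTGTAACCGAC; then T→U.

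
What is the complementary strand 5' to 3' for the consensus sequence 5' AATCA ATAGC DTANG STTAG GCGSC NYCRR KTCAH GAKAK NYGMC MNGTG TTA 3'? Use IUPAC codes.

5'-TAACACNKGKCRNMTMTCDTGAMYYGRNGSCGCCTAASCNTAHGCTATTGATT-3'

Standard pairs A↔T, G↔C; ambiguity codes pair R↔Y, M↔K, S↔S, D↔H, N↔N. Complement (TTAGTTATCGHATNCSAATCCGCSGNRGYYMAGTDCTMTMNRCKGKNCACAAT), then reverse for 5'→3'.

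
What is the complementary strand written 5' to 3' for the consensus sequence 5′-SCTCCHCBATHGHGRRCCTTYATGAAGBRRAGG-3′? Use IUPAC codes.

Standard pairs A↔T, G↔C; ambiguity codes pair R↔Y, S↔S, B↔V, H↔D. Complement (SGAGGDGVTADCDCYYGGAARTACTTCVYYTCC), then reverse for 5'→3'.

5'-CCTYYVCTTCATRAAGGYYCDCDATVGDGGAGS-3'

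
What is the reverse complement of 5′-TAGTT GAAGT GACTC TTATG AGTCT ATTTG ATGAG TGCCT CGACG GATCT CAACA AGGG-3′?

5'-CCCTTGTTGAGATCCGTCGAGGCACTCATCAAATAGACTCATAAGAGTCACTTCAACTA-3'

Reading the sequence 3'→5' and pairing each base (A↔T, G↔C) gives the reverse complement directly.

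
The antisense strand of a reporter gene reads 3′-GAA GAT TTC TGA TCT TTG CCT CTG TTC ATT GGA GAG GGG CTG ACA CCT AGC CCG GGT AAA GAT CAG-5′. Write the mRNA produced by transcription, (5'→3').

Reading the template 3'→5' as shown, RNA polymerase pairs each base (A→U, T→A, G↔C) to build mRNA 5'→3' directly.

5'-CUUCUAAAGACUAGAAACGGAGACAAGUAACCUCUCCCCGACUGUGGAUCGGGCCCAUUUCUAGUC-3'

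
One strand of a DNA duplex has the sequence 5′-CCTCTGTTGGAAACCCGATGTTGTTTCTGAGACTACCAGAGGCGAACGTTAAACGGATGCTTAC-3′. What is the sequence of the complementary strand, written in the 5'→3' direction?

5'-GTAAGCATCCGTTTAACGTTCGCCTCTGGTAGTCTCAGAAACAACATCGGGTTTCCAACAGAGG-3'

Pairing A↔T and G↔C gives GGAGACAACCTTTGGGCTACAACAAAGACTCTGATGGTCTCCGCTTGCAATTTGCCTACGAATG, running 3'→5'. Reverse for the 5'→3' convention.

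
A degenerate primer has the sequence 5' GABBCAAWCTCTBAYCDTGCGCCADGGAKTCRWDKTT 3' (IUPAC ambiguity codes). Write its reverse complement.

Standard pairs A↔T, G↔C; ambiguity codes pair R↔Y, K↔M, W↔W, B↔V, D↔H. Complement (CTVVGTTWGAGAVTRGHACGCGGTHCCTMAGYWHMAA), then reverse for 5'→3'.

5'-AAMHWYGAMTCCHTGGCGCAHGRTVAGAGWTTGVVTC-3'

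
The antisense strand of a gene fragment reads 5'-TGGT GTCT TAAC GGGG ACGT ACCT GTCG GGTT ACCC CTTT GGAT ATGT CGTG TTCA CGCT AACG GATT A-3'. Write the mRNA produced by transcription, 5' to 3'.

5′-UAAUCCGUUAGCGUGAACACGACAUAUCCAAAGGGGUAACCCGACAGGUACGUCCCCGUUAAGACACCA-3′

The mRNA has the sequence of the coding strand (reverse complement of the template) with T→U. Reverse complement of TGGTGTCTTAACGGGGACGTACCTGTCGGGTTACCCCTTTGGATATGTCGTGTTCACGCTAACGGATTA is TAATCCGTTAGCGTGAACACGACATATCCAAAGGGGTAACCCGACAGGTACGTCCCCGTTAAGACACCA; then T→U.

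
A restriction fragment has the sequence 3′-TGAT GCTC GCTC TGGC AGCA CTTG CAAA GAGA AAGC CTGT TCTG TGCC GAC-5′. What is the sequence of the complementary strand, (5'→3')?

The strand is given 3'→5', so its complement runs 5'→3' in the same left-to-right order: pair each base A↔T, G↔C.

5'-ACTACGAGCGAGACCGTCGTGAACGTTTCTCTTTCGGACAAGACACGGCTG-3'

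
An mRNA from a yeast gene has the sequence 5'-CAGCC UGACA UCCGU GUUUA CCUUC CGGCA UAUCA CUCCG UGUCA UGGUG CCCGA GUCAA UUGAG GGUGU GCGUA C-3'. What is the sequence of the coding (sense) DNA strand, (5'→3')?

The coding DNA strand has the same 5'→3' sequence as the mRNA with U replaced by T.

5'-CAGCCTGACATCCGTGTTTACCTTCCGGCATATCACTCCGTGTCATGGTGCCCGAGTCAATTGAGGGTGTGCGTAC-3'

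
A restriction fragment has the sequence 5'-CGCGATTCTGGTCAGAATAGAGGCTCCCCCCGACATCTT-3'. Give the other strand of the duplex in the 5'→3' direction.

5'-AAGATGTCGGGGGGAGCCTCTATTCTGACCAGAATCGCG-3'

Pairing A↔T and G↔C gives GCGCTAAGACCAGTCTTATCTCCGAGGGGGGCTGTAGAA, running 3'→5'. Reverse for the 5'→3' convention.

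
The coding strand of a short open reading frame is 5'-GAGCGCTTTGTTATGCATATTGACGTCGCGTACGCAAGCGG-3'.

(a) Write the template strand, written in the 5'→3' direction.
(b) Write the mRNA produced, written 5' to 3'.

(a) 5'-CCGCTTGCGTACGCGACGTCAATATGCATAACAAAGCGCTC-3'
(b) 5'-GAGCGCUUUGUUAUGCAUAUUGACGUCGCGUACGCAAGCGG-3'

(a) The template strand is the reverse complement of the coding strand: complement CTCGCGAAACAATACGTATAACTGCAGCGCATGCGTTCGCC, then reverse.
(b) mRNA matches the coding strand with T→U.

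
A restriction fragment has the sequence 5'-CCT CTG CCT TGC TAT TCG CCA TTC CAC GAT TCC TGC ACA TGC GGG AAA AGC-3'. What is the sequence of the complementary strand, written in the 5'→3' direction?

5'-GCTTTTCCCGCATGTGCAGGAATCGTGGAATGGCGAATAGCAAGGCAGAGG-3'

The complement of CCTCTGCCTTGCTATTCGCCATTCCACGATTCCTGCACATGCGGGAAAAGC is GGAGACGGAACGATAAGCGGTAAGGTGCTAAGGACGTGTACGCCCTTTTCG (A↔T, G↔C). DNA strands are antiparallel, so the complementary strand runs 3'→5'; reversing gives the 5'→3' form.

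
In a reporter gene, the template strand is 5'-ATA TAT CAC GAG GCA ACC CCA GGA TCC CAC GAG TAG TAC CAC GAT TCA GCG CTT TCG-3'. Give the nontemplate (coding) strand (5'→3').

The coding strand is complementary and antiparallel to the template: take the complement (A↔T, G↔C) and reverse.

5'-CGAAAGCGCTGAATCGTGGTACTACTCGTGGGATCCTGGGGTTGCCTCGTGATATAT-3'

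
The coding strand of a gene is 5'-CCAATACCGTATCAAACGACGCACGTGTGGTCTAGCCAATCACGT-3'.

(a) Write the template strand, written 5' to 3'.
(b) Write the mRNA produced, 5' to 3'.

(a) 5′-ACGTGATTGGCTAGACCACACGTGCGTCGTTTGATACGGTATTGG-3′
(b) 5'-CCAAUACCGUAUCAAACGACGCACGUGUGGUCUAGCCAAUCACGU-3'

(a) The template strand is the reverse complement of the coding strand: complement GGTTATGGCATAGTTTGCTGCGTGCACACCAGATCGGTTAGTGCA, then reverse.
(b) mRNA matches the coding strand with T→U.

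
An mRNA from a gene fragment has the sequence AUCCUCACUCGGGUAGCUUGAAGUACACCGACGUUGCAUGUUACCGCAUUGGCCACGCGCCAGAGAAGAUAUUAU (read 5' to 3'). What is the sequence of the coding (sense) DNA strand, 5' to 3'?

5'-ATCCTCACTCGGGTAGCTTGAAGTACACCGACGTTGCATGTTACCGCATTGGCCACGCGCCAGAGAAGATATTAT-3'

The coding DNA strand has the same 5'→3' sequence as the mRNA with U replaced by T.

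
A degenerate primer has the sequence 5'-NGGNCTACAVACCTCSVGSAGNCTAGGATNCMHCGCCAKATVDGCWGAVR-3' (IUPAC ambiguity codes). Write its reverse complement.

5'-YBTCWGCHBATMTGGCGDKGNATCCTAGNCTSCBSGAGGTBTGTAGNCCN-3'

Standard pairs A↔T, G↔C; ambiguity codes pair R↔Y, M↔K, W↔W, S↔S, D↔H, V↔B, N↔N. Complement (NCCNGATGTBTGGAGSBCSTCNGATCCTANGKDGCGGTMTABHCGWCTBY), then reverse for 5'→3'.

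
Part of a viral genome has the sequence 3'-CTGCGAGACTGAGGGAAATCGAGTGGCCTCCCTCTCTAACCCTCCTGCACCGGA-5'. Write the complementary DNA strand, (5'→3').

5'-GACGCTCTGACTCCCTTTAGCTCACCGGAGGGAGAGATTGGGAGGACGTGGCCT-3'

The strand is given 3'→5', so its complement runs 5'→3' in the same left-to-right order: pair each base A↔T, G↔C.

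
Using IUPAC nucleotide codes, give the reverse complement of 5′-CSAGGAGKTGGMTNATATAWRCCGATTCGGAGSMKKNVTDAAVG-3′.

5'-CBTTHABNMMKSCTCCGAATCGGYWTATATNAKCCAMCTCCTSG-3'

Standard pairs A↔T, G↔C; ambiguity codes pair R↔Y, M↔K, W↔W, S↔S, D↔H, V↔B, N↔N. Complement (GSTCCTCMACCKANTATATWYGGCTAAGCCTCSKMMNBAHTTBC), then reverse for 5'→3'.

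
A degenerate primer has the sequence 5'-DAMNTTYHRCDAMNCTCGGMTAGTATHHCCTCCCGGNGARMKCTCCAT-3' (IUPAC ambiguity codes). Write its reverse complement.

5'-ATGGAGMKYTCNCCGGGAGGDDATACTAKCCGAGNKTHGYDRAANKTH-3'

Standard pairs A↔T, G↔C; ambiguity codes pair R↔Y, M↔K, D↔H, N↔N. Complement (HTKNAARDYGHTKNGAGCCKATCATADDGGAGGGCCNCTYKMGAGGTA), then reverse for 5'→3'.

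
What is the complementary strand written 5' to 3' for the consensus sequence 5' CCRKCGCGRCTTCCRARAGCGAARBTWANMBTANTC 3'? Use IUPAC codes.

5'-GANTAVKNTWAVYTTCGCTYTYGGAAGYCGCGMYGG-3'

Standard pairs A↔T, G↔C; ambiguity codes pair R↔Y, M↔K, W↔W, B↔V, N↔N. Complement (GGYMGCGCYGAAGGYTYTCGCTTYVAWTNKVATNAG), then reverse for 5'→3'.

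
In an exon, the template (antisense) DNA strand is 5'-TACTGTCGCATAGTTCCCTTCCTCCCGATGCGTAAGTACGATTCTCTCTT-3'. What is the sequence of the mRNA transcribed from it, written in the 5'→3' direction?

5'-AAGAGAGAAUCGUACUUACGCAUCGGGAGGAAGGGAACUAUGCGACAGUA-3'

RNA polymerase reads the template 3'→5' and synthesizes mRNA 5'→3' by base-pairing (A→U, T→A, G↔C). The complement of the template is ATGACAGCGTATCAAGGGAAGGAGGGCTACGCATTCATGCTAAGAGAGAA; antiparallel, so 5'→3' the coding strand is AAGAGAGAATCGTACTTACGCATCGGGAGGAAGGGAACTATGCGACAGTA. Replace T with U for the mRNA.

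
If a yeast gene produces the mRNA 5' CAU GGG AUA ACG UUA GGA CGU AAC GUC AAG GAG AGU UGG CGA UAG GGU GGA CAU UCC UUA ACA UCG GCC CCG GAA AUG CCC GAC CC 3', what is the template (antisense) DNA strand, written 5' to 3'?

5'-GGGTCGGGCATTTCCGGGGCCGATGTTAAGGAATGTCCACCCTATCGCCAACTCTCCTTGACGTTACGTCCTAACGTTATCCCATG-3'

Replace U with T to get the coding DNA strand: CATGGGATAACGTTAGGACGTAACGTCAAGGAGAGTTGGCGATAGGGTGGACATTCCTTAACATCGGCCCCGGAAATGCCCGACCC. The template strand is its reverse complement (complement GTACCCTATTGCAATCCTGCATTGCAGTTCCTCTCAACCGCTATCCCACCTGTAAGGAATTGTAGCCGGGGCCTTTACGGGCTGGG, then reverse).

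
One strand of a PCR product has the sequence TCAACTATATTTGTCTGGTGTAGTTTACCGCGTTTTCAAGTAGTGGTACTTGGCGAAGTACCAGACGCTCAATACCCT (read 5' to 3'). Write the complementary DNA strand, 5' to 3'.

The complement of TCAACTATATTTGTCTGGTGTAGTTTACCGCGTTTTCAAGTAGTGGTACTTGGCGAAGTACCAGACGCTCAATACCCT is AGTTGATATAAACAGACCACATCAAATGGCGCAAAAGTTCATCACCATGAACCGCTTCATGGTCTGCGAGTTATGGGA (A↔T, G↔C). DNA strands are antiparallel, so the complementary strand runs 3'→5'; reversing gives the 5'→3' form.

5'-AGGGTATTGAGCGTCTGGTACTTCGCCAAGTACCACTACTTGAAAACGCGGTAAACTACACCAGACAAATATAGTTGA-3'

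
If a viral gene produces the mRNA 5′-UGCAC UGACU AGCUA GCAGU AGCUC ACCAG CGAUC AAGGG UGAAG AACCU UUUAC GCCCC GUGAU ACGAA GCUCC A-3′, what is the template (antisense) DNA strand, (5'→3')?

Replace U with T to get the coding DNA strand: TGCACTGACTAGCTAGCAGTAGCTCACCAGCGATCAAGGGTGAAGAACCTTTTACGCCCCGTGATACGAAGCTCCA. The template strand is its reverse complement (complement ACGTGACTGATCGATCGTCATCGAGTGGTCGCTAGTTCCCACTTCTTGGAAAATGCGGGGCACTATGCTTCGAGGT, then reverse).

5′-TGGAGCTTCGTATCACGGGGCGTAAAAGGTTCTTCACCCTTGATCGCTGGTGAGCTACTGCTAGCTAGTCAGTGCA-3′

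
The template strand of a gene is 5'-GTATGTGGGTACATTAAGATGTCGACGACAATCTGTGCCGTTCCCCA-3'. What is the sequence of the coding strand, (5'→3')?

The coding strand is complementary and antiparallel to the template: take the complement (A↔T, G↔C) and reverse.

5'-TGGGGAACGGCACAGATTGTCGTCGACATCTTAATGTACCCACATAC-3'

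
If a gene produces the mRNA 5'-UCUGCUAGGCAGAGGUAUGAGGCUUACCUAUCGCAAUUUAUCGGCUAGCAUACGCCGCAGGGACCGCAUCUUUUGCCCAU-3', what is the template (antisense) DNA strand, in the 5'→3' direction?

5'-ATGGGCAAAAGATGCGGTCCCTGCGGCGTATGCTAGCCGATAAATTGCGATAGGTAAGCCTCATACCTCTGCCTAGCAGA-3'

Replace U with T to get the coding DNA strand: TCTGCTAGGCAGAGGTATGAGGCTTACCTATCGCAATTTATCGGCTAGCATACGCCGCAGGGACCGCATCTTTTGCCCAT. The template strand is its reverse complement (complement AGACGATCCGTCTCCATACTCCGAATGGATAGCGTTAAATAGCCGATCGTATGCGGCGTCCCTGGCGTAGAAAACGGGTA, then reverse).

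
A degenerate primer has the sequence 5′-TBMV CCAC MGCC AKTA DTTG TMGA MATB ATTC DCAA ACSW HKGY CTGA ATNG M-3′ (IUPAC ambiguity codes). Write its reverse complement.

Standard pairs A↔T, G↔C; ambiguity codes pair Y↔R, M↔K, W↔W, S↔S, B↔V, D↔H, N↔N. Complement (AVKBGGTGKCGGTMATHAACAKCTKTAVTAAGHGTTTGSWDMCRGACTTANCK), then reverse for 5'→3'.

5'-KCNATTCAGRCMDWSGTTTGHGAATVATKTCKACAAHTAMTGGCKGTGGBKVA-3'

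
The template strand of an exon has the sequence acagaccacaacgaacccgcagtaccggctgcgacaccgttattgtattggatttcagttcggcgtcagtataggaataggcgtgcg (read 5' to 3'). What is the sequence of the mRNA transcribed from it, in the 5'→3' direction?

The mRNA has the sequence of the coding strand (reverse complement of the template) with T→U. Reverse complement of ACAGACCACAACGAACCCGCAGTACCGGCTGCGACACCGTTATTGTATTGGATTTCAGTTCGGCGTCAGTATAGGAATAGGCGTGCG is CGCACGCCTATTCCTATACTGACGCCGAACTGAAATCCAATACAATAACGGTGTCGCAGCCGGTACTGCGGGTTCGTTGTGGTCTGT; then T→U.

5'-CGCACGCCUAUUCCUAUACUGACGCCGAACUGAAAUCCAAUACAAUAACGGUGUCGCAGCCGGUACUGCGGGUUCGUUGUGGUCUGU-3'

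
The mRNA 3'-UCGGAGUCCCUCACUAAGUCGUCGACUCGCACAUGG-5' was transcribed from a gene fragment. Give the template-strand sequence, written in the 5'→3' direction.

5′-AGCCTCAGGGAGTGATTCAGCAGCTGAGCGTGTACC-3′

Written 5'→3' the mRNA is GGUACACGCUCAGCUGCUGAAUCACUCCCUGAGGCU, so the coding DNA strand is GGTACACGCTCAGCTGCTGAATCACTCCCTGAGGCT. The template is its reverse complement.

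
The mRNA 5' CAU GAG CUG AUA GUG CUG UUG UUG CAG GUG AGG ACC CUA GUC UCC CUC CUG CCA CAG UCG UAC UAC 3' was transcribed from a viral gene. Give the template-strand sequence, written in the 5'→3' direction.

5'-GTAGTACGACTGTGGCAGGAGGGAGACTAGGGTCCTCACCTGCAACAACAGCACTATCAGCTCATG-3'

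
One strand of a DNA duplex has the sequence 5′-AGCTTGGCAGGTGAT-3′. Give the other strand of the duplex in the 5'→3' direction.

5'-ATCACCTGCCAAGCT-3'

Pairing A↔T and G↔C gives TCGAACCGTCCACTA, running 3'→5'. Reverse for the 5'→3' convention.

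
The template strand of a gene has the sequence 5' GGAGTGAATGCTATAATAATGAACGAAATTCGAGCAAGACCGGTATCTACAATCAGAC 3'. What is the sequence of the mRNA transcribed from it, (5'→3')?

5′-GUCUGAUUGUAGAUACCGGUCUUGCUCGAAUUUCGUUCAUUAUUAUAGCAUUCACUCC-3′

RNA polymerase reads the template 3'→5' and synthesizes mRNA 5'→3' by base-pairing (A→U, T→A, G↔C). The complement of the template is CCTCACTTACGATATTATTACTTGCTTTAAGCTCGTTCTGGCCATAGATGTTAGTCTG; antiparallel, so 5'→3' the coding strand is GTCTGATTGTAGATACCGGTCTTGCTCGAATTTCGTTCATTATTATAGCATTCACTCC. Replace T with U for the mRNA.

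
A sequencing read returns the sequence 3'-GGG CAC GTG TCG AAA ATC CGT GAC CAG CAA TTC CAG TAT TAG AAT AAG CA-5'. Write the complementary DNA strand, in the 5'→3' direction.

The strand is given 3'→5', so its complement runs 5'→3' in the same left-to-right order: pair each base A↔T, G↔C.

5'-CCCGTGCACAGCTTTTAGGCACTGGTCGTTAAGGTCATAATCTTATTCGT-3'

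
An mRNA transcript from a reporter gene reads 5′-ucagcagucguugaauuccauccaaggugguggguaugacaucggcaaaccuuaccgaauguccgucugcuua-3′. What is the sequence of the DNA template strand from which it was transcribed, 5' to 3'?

Replace U with T to get the coding DNA strand: TCAGCAGTCGTTGAATTCCATCCAAGGTGGTGGGTATGACATCGGCAAACCTTACCGAATGTCCGTCTGCTTA. The template strand is its reverse complement (complement AGTCGTCAGCAACTTAAGGTAGGTTCCACCACCCATACTGTAGCCGTTTGGAATGGCTTACAGGCAGACGAAT, then reverse).

5'-TAAGCAGACGGACATTCGGTAAGGTTTGCCGATGTCATACCCACCACCTTGGATGGAATTCAACGACTGCTGA-3'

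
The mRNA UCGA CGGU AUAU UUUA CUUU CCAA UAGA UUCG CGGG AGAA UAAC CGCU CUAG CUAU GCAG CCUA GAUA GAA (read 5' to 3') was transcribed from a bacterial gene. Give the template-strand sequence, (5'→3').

5'-TTCTATCTAGGCTGCATAGCTAGAGCGGTTATTCTCCCGCGAATCTATTGGAAAGTAAAATATACCGTCGA-3'

Replace U with T to get the coding DNA strand: TCGACGGTATATTTTACTTTCCAATAGATTCGCGGGAGAATAACCGCTCTAGCTATGCAGCCTAGATAGAA. The template strand is its reverse complement (complement AGCTGCCATATAAAATGAAAGGTTATCTAAGCGCCCTCTTATTGGCGAGATCGATACGTCGGATCTATCTT, then reverse).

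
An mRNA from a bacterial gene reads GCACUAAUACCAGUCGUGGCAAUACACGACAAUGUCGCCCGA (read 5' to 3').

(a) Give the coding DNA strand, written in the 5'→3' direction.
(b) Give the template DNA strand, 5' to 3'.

(a) The coding strand matches the mRNA with U→T.
(b) The template strand is the reverse complement of the coding strand.

(a) 5'-GCACTAATACCAGTCGTGGCAATACACGACAATGTCGCCCGA-3'
(b) 5'-TCGGGCGACATTGTCGTGTATTGCCACGACTGGTATTAGTGC-3'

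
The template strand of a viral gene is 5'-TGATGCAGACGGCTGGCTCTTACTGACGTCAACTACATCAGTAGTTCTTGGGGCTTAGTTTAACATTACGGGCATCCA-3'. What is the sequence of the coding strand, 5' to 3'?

The coding strand is complementary and antiparallel to the template: take the complement (A↔T, G↔C) and reverse.

5′-TGGATGCCCGTAATGTTAAACTAAGCCCCAAGAACTACTGATGTAGTTGACGTCAGTAAGAGCCAGCCGTCTGCATCA-3′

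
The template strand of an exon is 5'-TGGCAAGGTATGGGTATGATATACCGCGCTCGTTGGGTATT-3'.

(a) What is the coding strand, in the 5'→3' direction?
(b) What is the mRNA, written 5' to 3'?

(a) 5'-AATACCCAACGAGCGCGGTATATCATACCCATACCTTGCCA-3'
(b) 5'-AAUACCCAACGAGCGCGGUAUAUCAUACCCAUACCUUGCCA-3'

(a) The coding strand is the reverse complement of the template: complement ACCGTTCCATACCCATACTATATGGCGCGAGCAACCCATAA, then reverse.
(b) mRNA has the coding-strand sequence with T→U.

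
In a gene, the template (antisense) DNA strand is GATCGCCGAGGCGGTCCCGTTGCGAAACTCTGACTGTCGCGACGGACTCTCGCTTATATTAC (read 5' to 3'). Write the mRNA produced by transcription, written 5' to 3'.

RNA polymerase reads the template 3'→5' and synthesizes mRNA 5'→3' by base-pairing (A→U, T→A, G↔C). The complement of the template is CTAGCGGCTCCGCCAGGGCAACGCTTTGAGACTGACAGCGCTGCCTGAGAGCGAATATAATG; antiparallel, so 5'→3' the coding strand is GTAATATAAGCGAGAGTCCGTCGCGACAGTCAGAGTTTCGCAACGGGACCGCCTCGGCGATC. Replace T with U for the mRNA.

5′-GUAAUAUAAGCGAGAGUCCGUCGCGACAGUCAGAGUUUCGCAACGGGACCGCCUCGGCGAUC-3′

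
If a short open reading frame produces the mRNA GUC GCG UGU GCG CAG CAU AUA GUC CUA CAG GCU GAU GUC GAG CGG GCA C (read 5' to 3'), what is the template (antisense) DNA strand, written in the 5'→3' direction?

Replace U with T to get the coding DNA strand: GTCGCGTGTGCGCAGCATATAGTCCTACAGGCTGATGTCGAGCGGGCAC. The template strand is its reverse complement (complement CAGCGCACACGCGTCGTATATCAGGATGTCCGACTACAGCTCGCCCGTG, then reverse).

5'-GTGCCCGCTCGACATCAGCCTGTAGGACTATATGCTGCGCACACGCGAC-3'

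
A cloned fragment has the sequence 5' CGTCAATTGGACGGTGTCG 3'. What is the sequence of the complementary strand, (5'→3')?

5'-CGACACCGTCCAATTGACG-3'

The complement of CGTCAATTGGACGGTGTCG is GCAGTTAACCTGCCACAGC (A↔T, G↔C). DNA strands are antiparallel, so the complementary strand runs 3'→5'; reversing gives the 5'→3' form.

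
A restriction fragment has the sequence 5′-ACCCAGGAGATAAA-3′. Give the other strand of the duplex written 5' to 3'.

The complement of ACCCAGGAGATAAA is TGGGTCCTCTATTT (A↔T, G↔C). DNA strands are antiparallel, so the complementary strand runs 3'→5'; reversing gives the 5'→3' form.

5'-TTTATCTCCTGGGT-3'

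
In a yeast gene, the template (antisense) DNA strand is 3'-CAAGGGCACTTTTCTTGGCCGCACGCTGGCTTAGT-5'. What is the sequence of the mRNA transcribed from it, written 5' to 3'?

5'-GUUCCCGUGAAAAGAACCGGCGUGCGACCGAAUCA-3'

Reading the template 3'→5' as shown, RNA polymerase pairs each base (A→U, T→A, G↔C) to build mRNA 5'→3' directly.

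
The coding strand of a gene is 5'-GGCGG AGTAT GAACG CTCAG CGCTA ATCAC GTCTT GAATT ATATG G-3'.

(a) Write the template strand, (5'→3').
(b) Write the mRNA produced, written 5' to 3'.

(a) 5'-CCATATAATTCAAGACGTGATTAGCGCTGAGCGTTCATACTCCGCC-3'
(b) 5'-GGCGGAGUAUGAACGCUCAGCGCUAAUCACGUCUUGAAUUAUAUGG-3'

(a) The template strand is the reverse complement of the coding strand: complement CCGCCTCATACTTGCGAGTCGCGATTAGTGCAGAACTTAATATACC, then reverse.
(b) mRNA matches the coding strand with T→U.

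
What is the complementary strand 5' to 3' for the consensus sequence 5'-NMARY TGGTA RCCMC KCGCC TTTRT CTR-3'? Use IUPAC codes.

Standard pairs A↔T, G↔C; ambiguity codes pair R↔Y, M↔K, N↔N. Complement (NKTYRACCATYGGKGMGCGGAAAYAGAY), then reverse for 5'→3'.

5'-YAGAYAAAGGCGMGKGGYTACCARYTKN-3'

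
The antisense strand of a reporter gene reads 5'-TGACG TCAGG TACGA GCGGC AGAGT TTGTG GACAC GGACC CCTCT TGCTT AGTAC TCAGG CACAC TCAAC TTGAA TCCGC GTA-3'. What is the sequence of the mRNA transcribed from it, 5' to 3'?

5'-UACGCGGAUUCAAGUUGAGUGUGCCUGAGUACUAAGCAAGAGGGGUCCGUGUCCACAAACUCUGCCGCUCGUACCUGACGUCA-3'

The mRNA has the sequence of the coding strand (reverse complement of the template) with T→U. Reverse complement of TGACGTCAGGTACGAGCGGCAGAGTTTGTGGACACGGACCCCTCTTGCTTAGTACTCAGGCACACTCAACTTGAATCCGCGTA is TACGCGGATTCAAGTTGAGTGTGCCTGAGTACTAAGCAAGAGGGGTCCGTGTCCACAAACTCTGCCGCTCGTACCTGACGTCA; then T→U.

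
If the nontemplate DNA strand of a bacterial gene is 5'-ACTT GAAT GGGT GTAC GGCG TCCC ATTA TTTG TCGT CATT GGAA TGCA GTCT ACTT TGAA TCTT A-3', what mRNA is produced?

The mRNA is synthesized from the template strand, so it matches the coding strand with T replaced by U.

5'-ACUUGAAUGGGUGUACGGCGUCCCAUUAUUUGUCGUCAUUGGAAUGCAGUCUACUUUGAAUCUUA-3'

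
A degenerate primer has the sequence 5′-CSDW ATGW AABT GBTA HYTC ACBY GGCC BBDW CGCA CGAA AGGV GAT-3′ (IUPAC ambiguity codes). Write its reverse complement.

5'-ATCBCCTTTCGTGCGWHVVGGCCRVGTGARDTAVCAVTTWCATWHSG-3'

Standard pairs A↔T, G↔C; ambiguity codes pair Y↔R, W↔W, S↔S, B↔V, D↔H. Complement (GSHWTACWTTVACVATDRAGTGVRCCGGVVHWGCGTGCTTTCCBCTA), then reverse for 5'→3'.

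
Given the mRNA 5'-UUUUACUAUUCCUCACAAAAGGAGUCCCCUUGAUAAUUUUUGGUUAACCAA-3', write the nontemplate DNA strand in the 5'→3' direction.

5'-TTTTACTATTCCTCACAAAAGGAGTCCCCTTGATAATTTTTGGTTAACCAA-3'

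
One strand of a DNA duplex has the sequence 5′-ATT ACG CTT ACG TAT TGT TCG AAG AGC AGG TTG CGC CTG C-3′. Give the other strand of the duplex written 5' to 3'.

5'-GCAGGCGCAACCTGCTCTTCGAACAATACGTAAGCGTAAT-3'

The complement of ATTACGCTTACGTATTGTTCGAAGAGCAGGTTGCGCCTGC is TAATGCGAATGCATAACAAGCTTCTCGTCCAACGCGGACG (A↔T, G↔C). DNA strands are antiparallel, so the complementary strand runs 3'→5'; reversing gives the 5'→3' form.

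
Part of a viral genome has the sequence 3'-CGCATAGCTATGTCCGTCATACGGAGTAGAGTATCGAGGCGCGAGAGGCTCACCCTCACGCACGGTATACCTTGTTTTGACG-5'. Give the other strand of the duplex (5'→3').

5'-GCGTATCGATACAGGCAGTATGCCTCATCTCATAGCTCCGCGCTCTCCGAGTGGGAGTGCGTGCCATATGGAACAAAACTGC-3'

The strand is given 3'→5', so its complement runs 5'→3' in the same left-to-right order: pair each base A↔T, G↔C.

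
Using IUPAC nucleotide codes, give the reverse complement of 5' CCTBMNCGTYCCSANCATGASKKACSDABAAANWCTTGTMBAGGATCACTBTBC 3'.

Standard pairs A↔T, G↔C; ambiguity codes pair Y↔R, M↔K, W↔W, S↔S, B↔V, D↔H, N↔N. Complement (GGAVKNGCARGGSTNGTACTSMMTGSHTVTTTNWGAACAKVTCCTAGTGAVAVG), then reverse for 5'→3'.

5'-GVAVAGTGATCCTVKACAAGWNTTTVTHSGTMMSTCATGNTSGGRACGNKVAGG-3'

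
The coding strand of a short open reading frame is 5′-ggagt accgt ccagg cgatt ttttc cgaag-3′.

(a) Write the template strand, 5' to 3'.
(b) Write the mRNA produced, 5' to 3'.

(a) The template strand is the reverse complement of the coding strand: complement CCTCATGGCAGGTCCGCTAAAAAAGGCTTC, then reverse.
(b) mRNA matches the coding strand with T→U.

(a) 5'-CTTCGGAAAAAATCGCCTGGACGGTACTCC-3'
(b) 5'-GGAGUACCGUCCAGGCGAUUUUUUCCGAAG-3'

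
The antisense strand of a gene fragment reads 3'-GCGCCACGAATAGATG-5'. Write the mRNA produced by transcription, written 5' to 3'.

5′-CGCGGUGCUUAUCUAC-3′

Reading the template 3'→5' as shown, RNA polymerase pairs each base (A→U, T→A, G↔C) to build mRNA 5'→3' directly.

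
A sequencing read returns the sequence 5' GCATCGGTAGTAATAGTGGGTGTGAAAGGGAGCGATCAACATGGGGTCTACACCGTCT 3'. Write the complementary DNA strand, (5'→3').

5'-AGACGGTGTAGACCCCATGTTGATCGCTCCCTTTCACACCCACTATTACTACCGATGC-3'

Pairing A↔T and G↔C gives CGTAGCCATCATTATCACCCACACTTTCCCTCGCTAGTTGTACCCCAGATGTGGCAGA, running 3'→5'. Reverse for the 5'→3' convention.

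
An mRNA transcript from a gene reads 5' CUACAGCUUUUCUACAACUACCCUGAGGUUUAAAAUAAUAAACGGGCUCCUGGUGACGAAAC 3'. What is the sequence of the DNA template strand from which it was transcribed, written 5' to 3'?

5'-GTTTCGTCACCAGGAGCCCGTTTATTATTTTAAACCTCAGGGTAGTTGTAGAAAAGCTGTAG-3'

Replace U with T to get the coding DNA strand: CTACAGCTTTTCTACAACTACCCTGAGGTTTAAAATAATAAACGGGCTCCTGGTGACGAAAC. The template strand is its reverse complement (complement GATGTCGAAAAGATGTTGATGGGACTCCAAATTTTATTATTTGCCCGAGGACCACTGCTTTG, then reverse).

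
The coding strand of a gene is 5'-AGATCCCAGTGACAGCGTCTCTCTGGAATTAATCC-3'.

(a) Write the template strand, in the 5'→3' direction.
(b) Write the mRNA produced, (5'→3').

(a) 5′-GGATTAATTCCAGAGAGACGCTGTCACTGGGATCT-3′
(b) 5'-AGAUCCCAGUGACAGCGUCUCUCUGGAAUUAAUCC-3'

(a) The template strand is the reverse complement of the coding strand: complement TCTAGGGTCACTGTCGCAGAGAGACCTTAATTAGG, then reverse.
(b) mRNA matches the coding strand with T→U.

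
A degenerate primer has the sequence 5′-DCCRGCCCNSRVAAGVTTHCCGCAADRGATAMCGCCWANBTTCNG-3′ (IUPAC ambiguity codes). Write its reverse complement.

5'-CNGAAVNTWGGCGKTATCYHTTGCGGDAABCTTBYSNGGGCYGGH-3'

Standard pairs A↔T, G↔C; ambiguity codes pair R↔Y, M↔K, W↔W, S↔S, B↔V, D↔H, N↔N. Complement (HGGYCGGGNSYBTTCBAADGGCGTTHYCTATKGCGGWTNVAAGNC), then reverse for 5'→3'.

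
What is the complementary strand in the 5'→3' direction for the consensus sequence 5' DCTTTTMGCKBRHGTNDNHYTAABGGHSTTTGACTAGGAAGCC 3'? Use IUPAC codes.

Standard pairs A↔T, G↔C; ambiguity codes pair R↔Y, M↔K, S↔S, B↔V, D↔H, N↔N. Complement (HGAAAAKCGMVYDCANHNDRATTVCCDSAAACTGATCCTTCGG), then reverse for 5'→3'.

5'-GGCTTCCTAGTCAAASDCCVTTARDNHNACDYVMGCKAAAAGH-3'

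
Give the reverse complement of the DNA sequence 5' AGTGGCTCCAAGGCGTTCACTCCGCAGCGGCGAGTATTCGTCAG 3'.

5'-CTGACGAATACTCGCCGCTGCGGAGTGAACGCCTTGGAGCCACT-3'

Reading the sequence 3'→5' and pairing each base (A↔T, G↔C) gives the reverse complement directly.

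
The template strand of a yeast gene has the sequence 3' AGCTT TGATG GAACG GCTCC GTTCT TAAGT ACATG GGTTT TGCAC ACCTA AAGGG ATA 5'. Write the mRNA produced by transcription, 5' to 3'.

Reading the template 3'→5' as shown, RNA polymerase pairs each base (A→U, T→A, G↔C) to build mRNA 5'→3' directly.

5'-UCGAAACUACCUUGCCGAGGCAAGAAUUCAUGUACCCAAAACGUGUGGAUUUCCCUAU-3'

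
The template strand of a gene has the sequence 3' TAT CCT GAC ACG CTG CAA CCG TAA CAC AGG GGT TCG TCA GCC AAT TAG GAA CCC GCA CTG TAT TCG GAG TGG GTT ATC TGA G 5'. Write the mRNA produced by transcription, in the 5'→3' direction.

Reading the template 3'→5' as shown, RNA polymerase pairs each base (A→U, T→A, G↔C) to build mRNA 5'→3' directly.

5'-AUAGGACUGUGCGACGUUGGCAUUGUGUCCCCAAGCAGUCGGUUAAUCCUUGGGCGUGACAUAAGCCUCACCCAAUAGACUC-3'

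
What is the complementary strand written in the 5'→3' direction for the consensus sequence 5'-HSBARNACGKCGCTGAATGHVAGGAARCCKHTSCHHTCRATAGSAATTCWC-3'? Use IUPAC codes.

Standard pairs A↔T, G↔C; ambiguity codes pair R↔Y, K↔M, W↔W, S↔S, B↔V, H↔D, N↔N. Complement (DSVTYNTGCMGCGACTTACDBTCCTTYGGMDASGDDAGYTATCSTTAAGWG), then reverse for 5'→3'.

5'-GWGAATTSCTATYGADDGSADMGGYTTCCTBDCATTCAGCGMCGTNYTVSD-3'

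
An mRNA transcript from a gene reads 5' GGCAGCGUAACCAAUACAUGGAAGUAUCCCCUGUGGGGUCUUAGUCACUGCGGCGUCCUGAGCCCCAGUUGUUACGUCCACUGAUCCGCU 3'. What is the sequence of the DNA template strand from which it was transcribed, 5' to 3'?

Replace U with T to get the coding DNA strand: GGCAGCGTAACCAATACATGGAAGTATCCCCTGTGGGGTCTTAGTCACTGCGGCGTCCTGAGCCCCAGTTGTTACGTCCACTGATCCGCT. The template strand is its reverse complement (complement CCGTCGCATTGGTTATGTACCTTCATAGGGGACACCCCAGAATCAGTGACGCCGCAGGACTCGGGGTCAACAATGCAGGTGACTAGGCGA, then reverse).

5'-AGCGGATCAGTGGACGTAACAACTGGGGCTCAGGACGCCGCAGTGACTAAGACCCCACAGGGGATACTTCCATGTATTGGTTACGCTGCC-3'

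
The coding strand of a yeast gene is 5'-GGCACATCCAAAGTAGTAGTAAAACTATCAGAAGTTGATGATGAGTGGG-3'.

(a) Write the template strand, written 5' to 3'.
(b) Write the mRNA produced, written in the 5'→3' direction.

(a) The template strand is the reverse complement of the coding strand: complement CCGTGTAGGTTTCATCATCATTTTGATAGTCTTCAACTACTACTCACCC, then reverse.
(b) mRNA matches the coding strand with T→U.

(a) 5'-CCCACTCATCATCAACTTCTGATAGTTTTACTACTACTTTGGATGTGCC-3'
(b) 5′-GGCACAUCCAAAGUAGUAGUAAAACUAUCAGAAGUUGAUGAUGAGUGGG-3′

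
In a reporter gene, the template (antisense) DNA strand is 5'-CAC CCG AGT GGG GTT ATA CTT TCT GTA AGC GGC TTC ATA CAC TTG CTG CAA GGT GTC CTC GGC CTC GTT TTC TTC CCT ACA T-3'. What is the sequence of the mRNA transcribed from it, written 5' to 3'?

5'-AUGUAGGGAAGAAAACGAGGCCGAGGACACCUUGCAGCAAGUGUAUGAAGCCGCUUACAGAAAGUAUAACCCCACUCGGGUG-3'

RNA polymerase reads the template 3'→5' and synthesizes mRNA 5'→3' by base-pairing (A→U, T→A, G↔C). The complement of the template is GTGGGCTCACCCCAATATGAAAGACATTCGCCGAAGTATGTGAACGACGTTCCACAGGAGCCGGAGCAAAAGAAGGGATGTA; antiparallel, so 5'→3' the coding strand is ATGTAGGGAAGAAAACGAGGCCGAGGACACCTTGCAGCAAGTGTATGAAGCCGCTTACAGAAAGTATAACCCCACTCGGGTG. Replace T with U for the mRNA.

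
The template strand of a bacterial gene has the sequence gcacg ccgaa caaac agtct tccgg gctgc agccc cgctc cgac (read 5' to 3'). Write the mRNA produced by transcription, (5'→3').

RNA polymerase reads the template 3'→5' and synthesizes mRNA 5'→3' by base-pairing (A→U, T→A, G↔C). The complement of the template is CGTGCGGCTTGTTTGTCAGAAGGCCCGACGTCGGGGCGAGGCTG; antiparallel, so 5'→3' the coding strand is GTCGGAGCGGGGCTGCAGCCCGGAAGACTGTTTGTTCGGCGTGC. Replace T with U for the mRNA.

5'-GUCGGAGCGGGGCUGCAGCCCGGAAGACUGUUUGUUCGGCGUGC-3'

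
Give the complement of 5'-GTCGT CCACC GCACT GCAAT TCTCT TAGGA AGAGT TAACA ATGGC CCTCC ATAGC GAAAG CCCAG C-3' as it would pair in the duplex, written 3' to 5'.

3'-CAGCAGGTGGCGTGACGTTAAGAGAATCCTTCTCAATTGTTACCGGGAGGTATCGCTTTCGGGTCG-5'

Base-pairing A↔T, G↔C gives the complement. The complementary strand is antiparallel, so paired with a 5'→3' strand it runs 3'→5'.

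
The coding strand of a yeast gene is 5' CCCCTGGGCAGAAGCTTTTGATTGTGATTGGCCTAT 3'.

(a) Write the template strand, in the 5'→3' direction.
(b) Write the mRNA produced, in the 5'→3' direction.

(a) The template strand is the reverse complement of the coding strand: complement GGGGACCCGTCTTCGAAAACTAACACTAACCGGATA, then reverse.
(b) mRNA matches the coding strand with T→U.

(a) 5′-ATAGGCCAATCACAATCAAAAGCTTCTGCCCAGGGG-3′
(b) 5'-CCCCUGGGCAGAAGCUUUUGAUUGUGAUUGGCCUAU-3'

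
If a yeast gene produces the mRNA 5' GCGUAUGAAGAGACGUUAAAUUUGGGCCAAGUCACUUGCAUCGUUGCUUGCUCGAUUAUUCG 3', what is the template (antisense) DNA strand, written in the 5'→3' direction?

5'-CGAATAATCGAGCAAGCAACGATGCAAGTGACTTGGCCCAAATTTAACGTCTCTTCATACGC-3'

Replace U with T to get the coding DNA strand: GCGTATGAAGAGACGTTAAATTTGGGCCAAGTCACTTGCATCGTTGCTTGCTCGATTATTCG. The template strand is its reverse complement (complement CGCATACTTCTCTGCAATTTAAACCCGGTTCAGTGAACGTAGCAACGAACGAGCTAATAAGC, then reverse).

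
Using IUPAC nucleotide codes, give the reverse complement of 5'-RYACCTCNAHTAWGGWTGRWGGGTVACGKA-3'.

Standard pairs A↔T, G↔C; ambiguity codes pair R↔Y, K↔M, W↔W, H↔D, V↔B, N↔N. Complement (YRTGGAGNTDATWCCWACYWCCCABTGCMT), then reverse for 5'→3'.

5'-TMCGTBACCCWYCAWCCWTADTNGAGGTRY-3'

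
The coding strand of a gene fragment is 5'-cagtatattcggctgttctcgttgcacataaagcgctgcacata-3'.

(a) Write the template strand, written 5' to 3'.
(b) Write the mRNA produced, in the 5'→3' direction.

(a) 5'-TATGTGCAGCGCTTTATGTGCAACGAGAACAGCCGAATATACTG-3'
(b) 5'-CAGUAUAUUCGGCUGUUCUCGUUGCACAUAAAGCGCUGCACAUA-3'

(a) The template strand is the reverse complement of the coding strand: complement GTCATATAAGCCGACAAGAGCAACGTGTATTTCGCGACGTGTAT, then reverse.
(b) mRNA matches the coding strand with T→U.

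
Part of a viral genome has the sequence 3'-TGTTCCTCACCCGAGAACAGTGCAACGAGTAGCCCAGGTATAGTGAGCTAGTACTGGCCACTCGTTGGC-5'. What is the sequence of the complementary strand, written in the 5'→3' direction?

The strand is given 3'→5', so its complement runs 5'→3' in the same left-to-right order: pair each base A↔T, G↔C.

5'-ACAAGGAGTGGGCTCTTGTCACGTTGCTCATCGGGTCCATATCACTCGATCATGACCGGTGAGCAACCG-3'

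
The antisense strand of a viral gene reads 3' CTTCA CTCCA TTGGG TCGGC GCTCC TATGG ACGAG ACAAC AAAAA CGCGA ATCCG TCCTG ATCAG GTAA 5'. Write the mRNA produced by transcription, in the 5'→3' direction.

5'-GAAGUGAGGUAACCCAGCCGCGAGGAUACCUGCUCUGUUGUUUUUGCGCUUAGGCAGGACUAGUCCAUU-3'

Reading the template 3'→5' as shown, RNA polymerase pairs each base (A→U, T→A, G↔C) to build mRNA 5'→3' directly.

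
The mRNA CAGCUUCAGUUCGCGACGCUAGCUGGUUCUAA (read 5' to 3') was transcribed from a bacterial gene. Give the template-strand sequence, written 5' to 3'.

Replace U with T to get the coding DNA strand: CAGCTTCAGTTCGCGACGCTAGCTGGTTCTAA. The template strand is its reverse complement (complement GTCGAAGTCAAGCGCTGCGATCGACCAAGATT, then reverse).

5'-TTAGAACCAGCTAGCGTCGCGAACTGAAGCTG-3'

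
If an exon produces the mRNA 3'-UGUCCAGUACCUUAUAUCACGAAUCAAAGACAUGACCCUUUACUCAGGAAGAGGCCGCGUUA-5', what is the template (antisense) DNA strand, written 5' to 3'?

5'-ACAGGTCATGGAATATAGTGCTTAGTTTCTGTACTGGGAAATGAGTCCTTCTCCGGCGCAAT-3'

Written 5'→3' the mRNA is AUUGCGCCGGAGAAGGACUCAUUUCCCAGUACAGAAACUAAGCACUAUAUUCCAUGACCUGU, so the coding DNA strand is ATTGCGCCGGAGAAGGACTCATTTCCCAGTACAGAAACTAAGCACTATATTCCATGACCTGT. The template is its reverse complement.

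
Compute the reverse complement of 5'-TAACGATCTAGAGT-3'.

Complement each base (A↔T, G↔C): ATTGCTAGATCTCA. Then reverse.

5'-ACTCTAGATCGTTA-3'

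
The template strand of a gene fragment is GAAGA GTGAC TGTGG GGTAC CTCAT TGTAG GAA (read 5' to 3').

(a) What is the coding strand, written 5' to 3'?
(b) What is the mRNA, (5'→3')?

(a) 5'-TTCCTACAATGAGGTACCCCACAGTCACTCTTC-3'
(b) 5'-UUCCUACAAUGAGGUACCCCACAGUCACUCUUC-3'

(a) The coding strand is the reverse complement of the template: complement CTTCTCACTGACACCCCATGGAGTAACATCCTT, then reverse.
(b) mRNA has the coding-strand sequence with T→U.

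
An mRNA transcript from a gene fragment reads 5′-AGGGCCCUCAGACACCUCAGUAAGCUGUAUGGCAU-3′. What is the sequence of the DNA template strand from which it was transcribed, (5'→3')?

5'-ATGCCATACAGCTTACTGAGGTGTCTGAGGGCCCT-3'

Replace U with T to get the coding DNA strand: AGGGCCCTCAGACACCTCAGTAAGCTGTATGGCAT. The template strand is its reverse complement (complement TCCCGGGAGTCTGTGGAGTCATTCGACATACCGTA, then reverse).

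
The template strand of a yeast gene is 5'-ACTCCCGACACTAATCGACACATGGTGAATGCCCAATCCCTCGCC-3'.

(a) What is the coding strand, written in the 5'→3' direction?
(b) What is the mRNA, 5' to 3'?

(a) 5'-GGCGAGGGATTGGGCATTCACCATGTGTCGATTAGTGTCGGGAGT-3'
(b) 5'-GGCGAGGGAUUGGGCAUUCACCAUGUGUCGAUUAGUGUCGGGAGU-3'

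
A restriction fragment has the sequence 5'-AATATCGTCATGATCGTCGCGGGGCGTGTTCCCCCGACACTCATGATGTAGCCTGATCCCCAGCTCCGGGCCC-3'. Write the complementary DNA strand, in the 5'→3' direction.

5′-GGGCCCGGAGCTGGGGATCAGGCTACATCATGAGTGTCGGGGGAACACGCCCCGCGACGATCATGACGATATT-3′

Pairing A↔T and G↔C gives TTATAGCAGTACTAGCAGCGCCCCGCACAAGGGGGCTGTGAGTACTACATCGGACTAGGGGTCGAGGCCCGGG, running 3'→5'. Reverse for the 5'→3' convention.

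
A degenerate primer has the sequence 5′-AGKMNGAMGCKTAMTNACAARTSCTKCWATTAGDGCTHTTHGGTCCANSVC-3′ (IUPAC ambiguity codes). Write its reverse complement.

Standard pairs A↔T, G↔C; ambiguity codes pair R↔Y, M↔K, W↔W, S↔S, D↔H, V↔B, N↔N. Complement (TCMKNCTKCGMATKANTGTTYASGAMGWTAATCHCGADAADCCAGGTNSBG), then reverse for 5'→3'.

5'-GBSNTGGACCDAADAGCHCTAATWGMAGSAYTTGTNAKTAMGCKTCNKMCT-3'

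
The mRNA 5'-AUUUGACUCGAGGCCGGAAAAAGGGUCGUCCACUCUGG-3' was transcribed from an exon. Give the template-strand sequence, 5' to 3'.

Replace U with T to get the coding DNA strand: ATTTGACTCGAGGCCGGAAAAAGGGTCGTCCACTCTGG. The template strand is its reverse complement (complement TAAACTGAGCTCCGGCCTTTTTCCCAGCAGGTGAGACC, then reverse).

5'-CCAGAGTGGACGACCCTTTTTCCGGCCTCGAGTCAAAT-3'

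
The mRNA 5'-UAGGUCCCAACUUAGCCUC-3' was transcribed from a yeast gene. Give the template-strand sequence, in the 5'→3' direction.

5'-GAGGCTAAGTTGGGACCTA-3'

Replace U with T to get the coding DNA strand: TAGGTCCCAACTTAGCCTC. The template strand is its reverse complement (complement ATCCAGGGTTGAATCGGAG, then reverse).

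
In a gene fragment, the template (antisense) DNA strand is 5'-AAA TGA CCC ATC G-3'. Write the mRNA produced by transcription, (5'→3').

5'-CGAUGGGUCAUUU-3'

RNA polymerase reads the template 3'→5' and synthesizes mRNA 5'→3' by base-pairing (A→U, T→A, G↔C). The complement of the template is TTTACTGGGTAGC; antiparallel, so 5'→3' the coding strand is CGATGGGTCATTT. Replace T with U for the mRNA.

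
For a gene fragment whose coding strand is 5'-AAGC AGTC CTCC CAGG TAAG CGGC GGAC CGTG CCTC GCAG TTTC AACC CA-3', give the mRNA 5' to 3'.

5'-AAGCAGUCCUCCCAGGUAAGCGGCGGACCGUGCCUCGCAGUUUCAACCCA-3'

mRNA has the coding-strand sequence with U in place of T.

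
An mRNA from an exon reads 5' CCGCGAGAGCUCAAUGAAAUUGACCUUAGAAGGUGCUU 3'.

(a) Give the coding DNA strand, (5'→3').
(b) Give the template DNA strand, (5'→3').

(a) The coding strand matches the mRNA with U→T.
(b) The template strand is the reverse complement of the coding strand.

(a) 5'-CCGCGAGAGCTCAATGAAATTGACCTTAGAAGGTGCTT-3'
(b) 5'-AAGCACCTTCTAAGGTCAATTTCATTGAGCTCTCGCGG-3'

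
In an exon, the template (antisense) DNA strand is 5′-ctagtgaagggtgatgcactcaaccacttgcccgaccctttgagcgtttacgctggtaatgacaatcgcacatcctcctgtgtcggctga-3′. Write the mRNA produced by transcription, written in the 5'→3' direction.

The mRNA has the sequence of the coding strand (reverse complement of the template) with T→U. Reverse complement of CTAGTGAAGGGTGATGCACTCAACCACTTGCCCGACCCTTTGAGCGTTTACGCTGGTAATGACAATCGCACATCCTCCTGTGTCGGCTGA is TCAGCCGACACAGGAGGATGTGCGATTGTCATTACCAGCGTAAACGCTCAAAGGGTCGGGCAAGTGGTTGAGTGCATCACCCTTCACTAG; then T→U.

5′-UCAGCCGACACAGGAGGAUGUGCGAUUGUCAUUACCAGCGUAAACGCUCAAAGGGUCGGGCAAGUGGUUGAGUGCAUCACCCUUCACUAG-3′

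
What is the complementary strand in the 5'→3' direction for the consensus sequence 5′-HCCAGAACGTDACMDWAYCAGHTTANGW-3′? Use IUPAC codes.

5'-WCNTAADCTGRTWHKGTHACGTTCTGGD-3'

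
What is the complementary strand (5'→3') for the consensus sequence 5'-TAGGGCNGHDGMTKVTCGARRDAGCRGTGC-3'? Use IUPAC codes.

5'-GCACYGCTHYYTCGABMAKCHDCNGCCCTA-3'

Standard pairs A↔T, G↔C; ambiguity codes pair R↔Y, M↔K, D↔H, V↔B, N↔N. Complement (ATCCCGNCDHCKAMBAGCTYYHTCGYCACG), then reverse for 5'→3'.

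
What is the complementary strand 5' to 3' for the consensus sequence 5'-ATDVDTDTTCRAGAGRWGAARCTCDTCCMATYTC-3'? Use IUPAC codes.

5'-GARATKGGAHGAGYTTCWYCTCTYGAAHAHBHAT-3'

Standard pairs A↔T, G↔C; ambiguity codes pair R↔Y, M↔K, W↔W, D↔H, V↔B. Complement (TAHBHAHAAGYTCTCYWCTTYGAGHAGGKTARAG), then reverse for 5'→3'.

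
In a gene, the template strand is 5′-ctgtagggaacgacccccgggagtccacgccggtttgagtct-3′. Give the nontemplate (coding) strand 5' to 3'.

The coding strand is complementary and antiparallel to the template: take the complement (A↔T, G↔C) and reverse.

5'-AGACTCAAACCGGCGTGGACTCCCGGGGGTCGTTCCCTACAG-3'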